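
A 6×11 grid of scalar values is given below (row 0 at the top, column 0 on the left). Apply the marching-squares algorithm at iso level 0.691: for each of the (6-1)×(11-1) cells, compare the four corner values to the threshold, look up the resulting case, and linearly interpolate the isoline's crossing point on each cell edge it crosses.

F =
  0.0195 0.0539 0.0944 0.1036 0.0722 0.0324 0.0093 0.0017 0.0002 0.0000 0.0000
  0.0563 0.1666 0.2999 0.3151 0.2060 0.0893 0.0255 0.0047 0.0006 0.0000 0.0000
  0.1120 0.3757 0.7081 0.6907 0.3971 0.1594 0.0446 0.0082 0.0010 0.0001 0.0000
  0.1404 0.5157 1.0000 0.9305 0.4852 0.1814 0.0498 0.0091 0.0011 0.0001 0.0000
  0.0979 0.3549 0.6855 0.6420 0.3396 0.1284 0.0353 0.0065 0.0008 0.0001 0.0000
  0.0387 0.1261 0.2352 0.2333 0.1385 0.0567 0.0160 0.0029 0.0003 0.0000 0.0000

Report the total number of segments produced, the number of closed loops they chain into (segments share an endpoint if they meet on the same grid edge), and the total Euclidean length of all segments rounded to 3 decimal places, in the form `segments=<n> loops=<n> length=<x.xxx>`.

cell (1,1): code 0100 → (1.958,2.000)–(2.000,1.949)
cell (1,2): code 1000 → (2.000,2.983)–(1.958,2.000)
cell (2,1): code 0110 → (2.000,1.949)–(3.000,1.362)
cell (2,2): code 1101 → (2.001,3.000)–(2.000,2.983)
cell (2,3): code 1000 → (3.000,3.538)–(2.001,3.000)
cell (3,1): code 0010 → (3.000,1.362)–(3.983,2.000)
cell (3,2): code 0011 → (3.983,2.000)–(3.830,3.000)
cell (3,3): code 0001 → (3.830,3.000)–(3.000,3.538)
total: 8 segments, chained into 1 closed loop(s), length Σ = 6.533186

segments=8 loops=1 length=6.533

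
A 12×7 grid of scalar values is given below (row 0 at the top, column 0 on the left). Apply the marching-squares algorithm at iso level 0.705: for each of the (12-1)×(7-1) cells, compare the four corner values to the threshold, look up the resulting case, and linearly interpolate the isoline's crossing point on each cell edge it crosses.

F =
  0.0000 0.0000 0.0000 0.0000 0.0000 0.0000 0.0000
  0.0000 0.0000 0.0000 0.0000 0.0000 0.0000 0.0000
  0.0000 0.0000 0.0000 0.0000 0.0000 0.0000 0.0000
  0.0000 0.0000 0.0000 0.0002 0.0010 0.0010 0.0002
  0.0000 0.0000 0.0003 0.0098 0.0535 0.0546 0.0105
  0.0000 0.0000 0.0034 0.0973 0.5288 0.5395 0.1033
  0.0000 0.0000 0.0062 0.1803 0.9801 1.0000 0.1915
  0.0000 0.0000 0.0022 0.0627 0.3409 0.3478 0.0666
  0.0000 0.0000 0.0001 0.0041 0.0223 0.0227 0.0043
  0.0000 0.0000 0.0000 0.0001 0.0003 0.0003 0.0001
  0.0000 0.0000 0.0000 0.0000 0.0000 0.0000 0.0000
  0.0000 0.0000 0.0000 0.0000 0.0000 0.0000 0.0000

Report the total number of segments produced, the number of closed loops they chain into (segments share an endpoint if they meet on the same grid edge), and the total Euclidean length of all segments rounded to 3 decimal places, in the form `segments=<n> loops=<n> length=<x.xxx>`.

cell (5,3): code 0100 → (5.390,4.000)–(6.000,3.656)
cell (5,4): code 1100 → (5.359,5.000)–(5.390,4.000)
cell (5,5): code 1000 → (6.000,5.365)–(5.359,5.000)
cell (6,3): code 0010 → (6.000,3.656)–(6.430,4.000)
cell (6,4): code 0011 → (6.430,4.000)–(6.452,5.000)
cell (6,5): code 0001 → (6.452,5.000)–(6.000,5.365)
total: 6 segments, chained into 1 closed loop(s), length Σ = 4.569954

segments=6 loops=1 length=4.570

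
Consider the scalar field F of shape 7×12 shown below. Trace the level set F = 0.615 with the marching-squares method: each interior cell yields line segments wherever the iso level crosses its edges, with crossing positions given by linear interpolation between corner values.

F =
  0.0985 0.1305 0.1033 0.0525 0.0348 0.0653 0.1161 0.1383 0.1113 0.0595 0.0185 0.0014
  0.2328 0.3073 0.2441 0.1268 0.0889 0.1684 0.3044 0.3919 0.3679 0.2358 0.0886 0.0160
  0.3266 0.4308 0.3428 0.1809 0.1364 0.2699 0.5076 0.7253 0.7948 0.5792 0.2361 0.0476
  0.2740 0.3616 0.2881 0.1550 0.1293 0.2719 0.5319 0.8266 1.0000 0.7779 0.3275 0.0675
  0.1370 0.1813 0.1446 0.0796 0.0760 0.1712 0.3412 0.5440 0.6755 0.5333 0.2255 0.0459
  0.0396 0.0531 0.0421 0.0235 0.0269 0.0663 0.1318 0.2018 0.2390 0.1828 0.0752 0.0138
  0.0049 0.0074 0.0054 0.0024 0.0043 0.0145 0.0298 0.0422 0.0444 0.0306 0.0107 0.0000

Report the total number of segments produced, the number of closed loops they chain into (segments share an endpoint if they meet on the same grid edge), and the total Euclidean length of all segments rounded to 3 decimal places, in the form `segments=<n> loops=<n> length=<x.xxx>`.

segments=12 loops=1 length=8.690

cell (1,6): code 0100 → (1.669,7.000)–(2.000,6.493)
cell (1,7): code 1100 → (1.579,8.000)–(1.669,7.000)
cell (1,8): code 1000 → (2.000,8.834)–(1.579,8.000)
cell (2,6): code 0110 → (2.000,6.493)–(3.000,6.282)
cell (2,8): code 1101 → (2.180,9.000)–(2.000,8.834)
cell (2,9): code 1000 → (3.000,9.362)–(2.180,9.000)
cell (3,6): code 0010 → (3.000,6.282)–(3.749,7.000)
cell (3,7): code 0111 → (3.749,7.000)–(4.000,7.540)
cell (3,8): code 1011 → (4.000,8.425)–(3.666,9.000)
cell (3,9): code 0001 → (3.666,9.000)–(3.000,9.362)
cell (4,7): code 0010 → (4.000,7.540)–(4.139,8.000)
cell (4,8): code 0001 → (4.139,8.000)–(4.000,8.425)
total: 12 segments, chained into 1 closed loop(s), length Σ = 8.689941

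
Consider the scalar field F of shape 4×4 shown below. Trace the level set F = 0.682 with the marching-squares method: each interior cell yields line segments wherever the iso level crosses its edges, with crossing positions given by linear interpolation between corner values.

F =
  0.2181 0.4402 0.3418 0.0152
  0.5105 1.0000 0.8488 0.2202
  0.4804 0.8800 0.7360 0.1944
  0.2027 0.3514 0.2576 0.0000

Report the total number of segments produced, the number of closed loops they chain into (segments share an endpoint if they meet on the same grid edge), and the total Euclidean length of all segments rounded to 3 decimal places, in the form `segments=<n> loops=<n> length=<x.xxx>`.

cell (0,0): code 0100 → (0.432,1.000)–(1.000,0.350)
cell (0,1): code 1100 → (0.671,2.000)–(0.432,1.000)
cell (0,2): code 1000 → (1.000,2.265)–(0.671,2.000)
cell (1,0): code 0110 → (1.000,0.350)–(2.000,0.505)
cell (1,2): code 1001 → (2.000,2.100)–(1.000,2.265)
cell (2,0): code 0010 → (2.000,0.505)–(2.375,1.000)
cell (2,1): code 0011 → (2.375,1.000)–(2.113,2.000)
cell (2,2): code 0001 → (2.113,2.000)–(2.000,2.100)
total: 8 segments, chained into 1 closed loop(s), length Σ = 6.144688

segments=8 loops=1 length=6.145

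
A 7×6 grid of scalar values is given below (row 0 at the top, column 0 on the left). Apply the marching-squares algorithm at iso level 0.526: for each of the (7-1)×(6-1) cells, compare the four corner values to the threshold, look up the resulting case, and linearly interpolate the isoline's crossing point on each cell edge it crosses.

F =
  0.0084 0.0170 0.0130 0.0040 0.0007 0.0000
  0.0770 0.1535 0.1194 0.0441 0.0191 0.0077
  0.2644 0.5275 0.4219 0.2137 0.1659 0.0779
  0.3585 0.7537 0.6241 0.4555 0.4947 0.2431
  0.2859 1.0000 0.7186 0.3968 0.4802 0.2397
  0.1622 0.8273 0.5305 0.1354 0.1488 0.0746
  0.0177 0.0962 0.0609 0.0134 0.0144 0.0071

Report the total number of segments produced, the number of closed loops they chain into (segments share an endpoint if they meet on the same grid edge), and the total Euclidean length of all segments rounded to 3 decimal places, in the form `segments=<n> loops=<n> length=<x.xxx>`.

segments=12 loops=1 length=8.934

cell (1,0): code 0100 → (1.996,1.000)–(2.000,0.994)
cell (1,1): code 1000 → (2.000,1.014)–(1.996,1.000)
cell (2,0): code 0110 → (2.000,0.994)–(3.000,0.424)
cell (2,1): code 1101 → (2.515,2.000)–(2.000,1.014)
cell (2,2): code 1000 → (3.000,2.582)–(2.515,2.000)
cell (3,0): code 0110 → (3.000,0.424)–(4.000,0.336)
cell (3,2): code 1001 → (4.000,2.599)–(3.000,2.582)
cell (4,0): code 0110 → (4.000,0.336)–(5.000,0.547)
cell (4,2): code 1001 → (5.000,2.011)–(4.000,2.599)
cell (5,0): code 0010 → (5.000,0.547)–(5.412,1.000)
cell (5,1): code 0011 → (5.412,1.000)–(5.010,2.000)
cell (5,2): code 0001 → (5.010,2.000)–(5.000,2.011)
total: 12 segments, chained into 1 closed loop(s), length Σ = 8.933564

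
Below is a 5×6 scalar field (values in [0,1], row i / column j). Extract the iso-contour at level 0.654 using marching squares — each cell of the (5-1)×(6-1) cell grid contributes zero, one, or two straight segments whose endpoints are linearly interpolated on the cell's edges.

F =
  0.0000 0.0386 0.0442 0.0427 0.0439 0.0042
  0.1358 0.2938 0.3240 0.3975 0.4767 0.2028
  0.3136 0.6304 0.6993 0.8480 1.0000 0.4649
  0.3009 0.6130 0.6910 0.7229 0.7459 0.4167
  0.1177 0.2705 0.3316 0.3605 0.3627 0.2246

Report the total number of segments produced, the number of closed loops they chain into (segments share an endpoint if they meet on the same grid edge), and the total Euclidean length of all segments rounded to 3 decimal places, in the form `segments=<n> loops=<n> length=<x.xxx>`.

segments=10 loops=1 length=8.607

cell (1,1): code 0100 → (1.879,2.000)–(2.000,1.343)
cell (1,2): code 1100 → (1.569,3.000)–(1.879,2.000)
cell (1,3): code 1100 → (1.339,4.000)–(1.569,3.000)
cell (1,4): code 1000 → (2.000,4.647)–(1.339,4.000)
cell (2,1): code 0110 → (2.000,1.343)–(3.000,1.526)
cell (2,4): code 1001 → (3.000,4.279)–(2.000,4.647)
cell (3,1): code 0010 → (3.000,1.526)–(3.103,2.000)
cell (3,2): code 0011 → (3.103,2.000)–(3.190,3.000)
cell (3,3): code 0011 → (3.190,3.000)–(3.240,4.000)
cell (3,4): code 0001 → (3.240,4.000)–(3.000,4.279)
total: 10 segments, chained into 1 closed loop(s), length Σ = 8.606891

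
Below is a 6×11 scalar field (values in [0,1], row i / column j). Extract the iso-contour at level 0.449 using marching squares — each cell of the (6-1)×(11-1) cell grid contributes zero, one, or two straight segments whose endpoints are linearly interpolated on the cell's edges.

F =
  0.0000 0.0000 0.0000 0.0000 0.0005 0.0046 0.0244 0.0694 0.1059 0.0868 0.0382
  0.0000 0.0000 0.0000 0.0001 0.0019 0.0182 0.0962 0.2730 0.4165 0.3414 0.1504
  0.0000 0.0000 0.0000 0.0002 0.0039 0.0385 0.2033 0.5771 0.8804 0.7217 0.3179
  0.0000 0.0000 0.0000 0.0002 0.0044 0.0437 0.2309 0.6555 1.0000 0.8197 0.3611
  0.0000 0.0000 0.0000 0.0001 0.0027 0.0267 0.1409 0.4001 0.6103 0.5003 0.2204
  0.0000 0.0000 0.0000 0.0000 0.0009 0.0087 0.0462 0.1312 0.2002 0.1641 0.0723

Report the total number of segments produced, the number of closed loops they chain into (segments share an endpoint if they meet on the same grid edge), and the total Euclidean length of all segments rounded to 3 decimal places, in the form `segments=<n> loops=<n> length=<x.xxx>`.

cell (1,6): code 0100 → (1.579,7.000)–(2.000,6.657)
cell (1,7): code 1100 → (1.070,8.000)–(1.579,7.000)
cell (1,8): code 1100 → (1.283,9.000)–(1.070,8.000)
cell (1,9): code 1000 → (2.000,9.675)–(1.283,9.000)
cell (2,6): code 0110 → (2.000,6.657)–(3.000,6.514)
cell (2,9): code 1001 → (3.000,9.808)–(2.000,9.675)
cell (3,6): code 0010 → (3.000,6.514)–(3.809,7.000)
cell (3,7): code 0111 → (3.809,7.000)–(4.000,7.233)
cell (3,9): code 1001 → (4.000,9.183)–(3.000,9.808)
cell (4,7): code 0010 → (4.000,7.233)–(4.393,8.000)
cell (4,8): code 0011 → (4.393,8.000)–(4.153,9.000)
cell (4,9): code 0001 → (4.153,9.000)–(4.000,9.183)
total: 12 segments, chained into 1 closed loop(s), length Σ = 10.244925

segments=12 loops=1 length=10.245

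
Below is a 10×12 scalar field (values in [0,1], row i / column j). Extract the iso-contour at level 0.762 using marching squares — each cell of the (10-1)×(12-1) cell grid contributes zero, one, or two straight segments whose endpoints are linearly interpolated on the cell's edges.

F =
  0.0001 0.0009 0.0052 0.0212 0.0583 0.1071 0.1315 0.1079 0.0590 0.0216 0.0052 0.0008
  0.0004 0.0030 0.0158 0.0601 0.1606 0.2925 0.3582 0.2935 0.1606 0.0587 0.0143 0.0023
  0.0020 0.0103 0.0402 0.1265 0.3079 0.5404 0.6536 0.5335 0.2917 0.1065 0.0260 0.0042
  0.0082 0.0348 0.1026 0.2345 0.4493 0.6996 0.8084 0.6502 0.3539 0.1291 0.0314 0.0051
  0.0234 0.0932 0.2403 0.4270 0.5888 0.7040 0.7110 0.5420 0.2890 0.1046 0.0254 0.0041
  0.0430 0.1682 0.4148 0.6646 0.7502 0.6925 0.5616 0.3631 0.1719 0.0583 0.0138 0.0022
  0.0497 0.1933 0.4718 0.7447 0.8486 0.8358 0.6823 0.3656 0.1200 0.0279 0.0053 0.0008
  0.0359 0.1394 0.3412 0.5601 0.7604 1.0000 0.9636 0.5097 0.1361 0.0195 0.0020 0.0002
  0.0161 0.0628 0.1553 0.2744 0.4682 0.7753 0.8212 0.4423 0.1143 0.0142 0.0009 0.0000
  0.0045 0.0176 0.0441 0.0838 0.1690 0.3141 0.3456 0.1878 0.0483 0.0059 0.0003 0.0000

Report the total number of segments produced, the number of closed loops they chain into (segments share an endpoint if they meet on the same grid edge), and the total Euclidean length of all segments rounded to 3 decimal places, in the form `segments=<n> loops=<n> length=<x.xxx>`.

segments=16 loops=2 length=11.539

cell (2,5): code 0100 → (2.700,6.000)–(3.000,5.574)
cell (2,6): code 1000 → (3.000,6.293)–(2.700,6.000)
cell (3,5): code 0010 → (3.000,5.574)–(3.476,6.000)
cell (3,6): code 0001 → (3.476,6.000)–(3.000,6.293)
cell (5,3): code 0100 → (5.120,4.000)–(6.000,3.167)
cell (5,4): code 1100 → (5.485,5.000)–(5.120,4.000)
cell (5,5): code 1000 → (6.000,5.481)–(5.485,5.000)
cell (6,3): code 0010 → (6.000,3.167)–(6.982,4.000)
cell (6,4): code 0111 → (6.982,4.000)–(7.000,4.007)
cell (6,5): code 1101 → (6.283,6.000)–(6.000,5.481)
cell (6,6): code 1000 → (7.000,6.444)–(6.283,6.000)
cell (7,4): code 0110 → (7.000,4.007)–(8.000,4.957)
cell (7,6): code 1001 → (8.000,6.156)–(7.000,6.444)
cell (8,4): code 0010 → (8.000,4.957)–(8.029,5.000)
cell (8,5): code 0011 → (8.029,5.000)–(8.124,6.000)
cell (8,6): code 0001 → (8.124,6.000)–(8.000,6.156)
total: 16 segments, chained into 2 closed loop(s), length Σ = 11.538884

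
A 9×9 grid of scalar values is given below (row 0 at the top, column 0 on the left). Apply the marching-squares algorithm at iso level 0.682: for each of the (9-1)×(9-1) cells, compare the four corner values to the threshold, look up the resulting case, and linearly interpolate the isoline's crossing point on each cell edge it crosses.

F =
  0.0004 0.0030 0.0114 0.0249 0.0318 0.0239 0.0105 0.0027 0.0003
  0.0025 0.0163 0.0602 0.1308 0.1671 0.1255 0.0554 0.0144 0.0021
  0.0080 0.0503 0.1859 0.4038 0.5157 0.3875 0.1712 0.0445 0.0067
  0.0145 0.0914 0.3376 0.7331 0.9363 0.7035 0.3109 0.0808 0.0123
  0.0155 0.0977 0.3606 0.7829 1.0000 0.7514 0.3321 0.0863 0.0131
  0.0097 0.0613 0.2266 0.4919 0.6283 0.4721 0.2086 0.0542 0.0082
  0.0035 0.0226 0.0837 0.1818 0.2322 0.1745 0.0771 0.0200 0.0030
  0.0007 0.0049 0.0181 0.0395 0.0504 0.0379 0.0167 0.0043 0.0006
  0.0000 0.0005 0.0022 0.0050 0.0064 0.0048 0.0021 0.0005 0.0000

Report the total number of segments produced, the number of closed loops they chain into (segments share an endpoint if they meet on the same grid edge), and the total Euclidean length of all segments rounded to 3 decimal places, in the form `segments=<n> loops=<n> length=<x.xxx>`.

segments=10 loops=1 length=7.544

cell (2,2): code 0100 → (2.845,3.000)–(3.000,2.871)
cell (2,3): code 1100 → (2.395,4.000)–(2.845,3.000)
cell (2,4): code 1100 → (2.932,5.000)–(2.395,4.000)
cell (2,5): code 1000 → (3.000,5.055)–(2.932,5.000)
cell (3,2): code 0110 → (3.000,2.871)–(4.000,2.761)
cell (3,5): code 1001 → (4.000,5.166)–(3.000,5.055)
cell (4,2): code 0010 → (4.000,2.761)–(4.347,3.000)
cell (4,3): code 0011 → (4.347,3.000)–(4.856,4.000)
cell (4,4): code 0011 → (4.856,4.000)–(4.248,5.000)
cell (4,5): code 0001 → (4.248,5.000)–(4.000,5.166)
total: 10 segments, chained into 1 closed loop(s), length Σ = 7.544066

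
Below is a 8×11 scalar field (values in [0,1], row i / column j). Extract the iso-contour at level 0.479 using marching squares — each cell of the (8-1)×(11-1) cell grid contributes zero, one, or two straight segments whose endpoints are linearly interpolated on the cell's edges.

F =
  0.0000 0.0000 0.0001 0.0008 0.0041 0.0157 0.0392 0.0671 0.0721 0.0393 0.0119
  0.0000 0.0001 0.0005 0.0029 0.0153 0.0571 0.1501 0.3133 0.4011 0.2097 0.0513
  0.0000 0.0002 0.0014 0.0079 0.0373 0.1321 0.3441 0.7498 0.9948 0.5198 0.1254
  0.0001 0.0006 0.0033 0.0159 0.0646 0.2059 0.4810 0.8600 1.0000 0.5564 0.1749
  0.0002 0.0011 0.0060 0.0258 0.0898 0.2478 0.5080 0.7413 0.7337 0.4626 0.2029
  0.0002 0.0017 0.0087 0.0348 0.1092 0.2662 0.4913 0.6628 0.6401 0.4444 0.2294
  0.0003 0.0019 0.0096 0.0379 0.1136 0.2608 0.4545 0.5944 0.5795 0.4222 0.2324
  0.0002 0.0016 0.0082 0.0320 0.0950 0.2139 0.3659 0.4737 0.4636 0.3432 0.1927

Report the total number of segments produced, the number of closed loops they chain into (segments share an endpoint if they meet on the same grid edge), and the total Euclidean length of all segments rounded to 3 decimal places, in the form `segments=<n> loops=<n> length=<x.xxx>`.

cell (1,6): code 0100 → (1.380,7.000)–(2.000,6.333)
cell (1,7): code 1100 → (1.131,8.000)–(1.380,7.000)
cell (1,8): code 1100 → (1.868,9.000)–(1.131,8.000)
cell (1,9): code 1000 → (2.000,9.103)–(1.868,9.000)
cell (2,5): code 0100 → (2.985,6.000)–(3.000,5.993)
cell (2,6): code 1110 → (2.000,6.333)–(2.985,6.000)
cell (2,9): code 1001 → (3.000,9.203)–(2.000,9.103)
cell (3,5): code 0110 → (3.000,5.993)–(4.000,5.889)
cell (3,8): code 1011 → (4.000,8.940)–(3.825,9.000)
cell (3,9): code 0001 → (3.825,9.000)–(3.000,9.203)
cell (4,5): code 0110 → (4.000,5.889)–(5.000,5.945)
cell (4,8): code 1001 → (5.000,8.823)–(4.000,8.940)
cell (5,5): code 0010 → (5.000,5.945)–(5.334,6.000)
cell (5,6): code 0111 → (5.334,6.000)–(6.000,6.175)
cell (5,8): code 1001 → (6.000,8.639)–(5.000,8.823)
cell (6,6): code 0010 → (6.000,6.175)–(6.956,7.000)
cell (6,7): code 0011 → (6.956,7.000)–(6.867,8.000)
cell (6,8): code 0001 → (6.867,8.000)–(6.000,8.639)
total: 18 segments, chained into 1 closed loop(s), length Σ = 14.848852

segments=18 loops=1 length=14.849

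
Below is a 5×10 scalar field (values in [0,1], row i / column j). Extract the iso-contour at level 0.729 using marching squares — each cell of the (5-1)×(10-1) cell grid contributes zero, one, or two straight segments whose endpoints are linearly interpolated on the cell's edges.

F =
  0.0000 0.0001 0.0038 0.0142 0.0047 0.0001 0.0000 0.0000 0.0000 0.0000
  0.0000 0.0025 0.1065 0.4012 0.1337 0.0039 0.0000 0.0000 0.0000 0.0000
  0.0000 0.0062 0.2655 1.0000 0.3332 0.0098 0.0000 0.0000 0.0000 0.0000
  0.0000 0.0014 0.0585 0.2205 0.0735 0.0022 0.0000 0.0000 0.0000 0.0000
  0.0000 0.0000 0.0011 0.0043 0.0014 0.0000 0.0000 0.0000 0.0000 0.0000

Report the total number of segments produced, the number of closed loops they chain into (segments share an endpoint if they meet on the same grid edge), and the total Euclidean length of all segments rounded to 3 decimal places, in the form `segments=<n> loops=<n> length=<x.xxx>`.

segments=4 loops=1 length=2.234

cell (1,2): code 0100 → (1.547,3.000)–(2.000,2.631)
cell (1,3): code 1000 → (2.000,3.406)–(1.547,3.000)
cell (2,2): code 0010 → (2.000,2.631)–(2.348,3.000)
cell (2,3): code 0001 → (2.348,3.000)–(2.000,3.406)
total: 4 segments, chained into 1 closed loop(s), length Σ = 2.233963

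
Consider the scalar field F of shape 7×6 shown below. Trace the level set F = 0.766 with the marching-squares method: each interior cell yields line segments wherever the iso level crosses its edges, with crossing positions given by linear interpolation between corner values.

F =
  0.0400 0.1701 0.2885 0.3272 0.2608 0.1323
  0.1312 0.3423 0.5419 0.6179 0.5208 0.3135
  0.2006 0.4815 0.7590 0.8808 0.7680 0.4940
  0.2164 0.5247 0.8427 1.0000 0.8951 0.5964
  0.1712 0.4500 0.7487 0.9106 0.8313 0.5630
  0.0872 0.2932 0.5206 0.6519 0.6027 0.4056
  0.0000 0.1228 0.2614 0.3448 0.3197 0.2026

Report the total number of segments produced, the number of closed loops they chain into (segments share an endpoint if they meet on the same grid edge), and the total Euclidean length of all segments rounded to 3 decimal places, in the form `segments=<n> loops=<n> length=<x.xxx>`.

cell (1,2): code 0100 → (1.563,3.000)–(2.000,2.057)
cell (1,3): code 1100 → (1.992,4.000)–(1.563,3.000)
cell (1,4): code 1000 → (2.000,4.007)–(1.992,4.000)
cell (2,1): code 0100 → (2.084,2.000)–(3.000,1.759)
cell (2,2): code 1110 → (2.000,2.057)–(2.084,2.000)
cell (2,4): code 1001 → (3.000,4.432)–(2.000,4.007)
cell (3,1): code 0010 → (3.000,1.759)–(3.816,2.000)
cell (3,2): code 0111 → (3.816,2.000)–(4.000,2.107)
cell (3,4): code 1001 → (4.000,4.243)–(3.000,4.432)
cell (4,2): code 0010 → (4.000,2.107)–(4.559,3.000)
cell (4,3): code 0011 → (4.559,3.000)–(4.286,4.000)
cell (4,4): code 0001 → (4.286,4.000)–(4.000,4.243)
total: 12 segments, chained into 1 closed loop(s), length Σ = 8.820139

segments=12 loops=1 length=8.820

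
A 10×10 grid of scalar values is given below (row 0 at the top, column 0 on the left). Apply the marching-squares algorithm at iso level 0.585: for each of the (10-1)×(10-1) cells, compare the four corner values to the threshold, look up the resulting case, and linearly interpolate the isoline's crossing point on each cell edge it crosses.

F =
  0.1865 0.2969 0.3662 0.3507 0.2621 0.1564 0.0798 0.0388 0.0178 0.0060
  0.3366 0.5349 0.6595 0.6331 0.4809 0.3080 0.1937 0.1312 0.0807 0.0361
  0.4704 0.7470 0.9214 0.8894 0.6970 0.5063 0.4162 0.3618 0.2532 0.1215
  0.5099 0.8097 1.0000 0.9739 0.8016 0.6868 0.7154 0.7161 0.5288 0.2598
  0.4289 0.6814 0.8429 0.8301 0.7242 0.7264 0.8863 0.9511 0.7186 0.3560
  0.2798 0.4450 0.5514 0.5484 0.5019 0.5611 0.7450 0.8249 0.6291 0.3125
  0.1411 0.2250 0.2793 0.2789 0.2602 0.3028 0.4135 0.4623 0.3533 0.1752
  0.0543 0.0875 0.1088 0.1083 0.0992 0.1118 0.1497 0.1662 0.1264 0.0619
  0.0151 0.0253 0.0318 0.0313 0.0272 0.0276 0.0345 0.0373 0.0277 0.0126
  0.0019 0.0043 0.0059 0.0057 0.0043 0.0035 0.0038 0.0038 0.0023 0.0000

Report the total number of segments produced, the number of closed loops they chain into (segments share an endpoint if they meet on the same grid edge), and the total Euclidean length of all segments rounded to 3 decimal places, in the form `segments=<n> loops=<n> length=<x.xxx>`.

segments=26 loops=1 length=21.042

cell (0,1): code 0100 → (0.746,2.000)–(1.000,1.402)
cell (0,2): code 1100 → (0.830,3.000)–(0.746,2.000)
cell (0,3): code 1000 → (1.000,3.316)–(0.830,3.000)
cell (1,0): code 0100 → (1.236,1.000)–(2.000,0.414)
cell (1,1): code 1110 → (1.000,1.402)–(1.236,1.000)
cell (1,3): code 1101 → (1.482,4.000)–(1.000,3.316)
cell (1,4): code 1000 → (2.000,4.587)–(1.482,4.000)
cell (2,0): code 0110 → (2.000,0.414)–(3.000,0.251)
cell (2,4): code 1101 → (2.436,5.000)–(2.000,4.587)
cell (2,5): code 1100 → (2.564,6.000)–(2.436,5.000)
cell (2,6): code 1100 → (2.630,7.000)–(2.564,6.000)
cell (2,7): code 1000 → (3.000,7.700)–(2.630,7.000)
cell (3,0): code 0110 → (3.000,0.251)–(4.000,0.618)
cell (3,7): code 1101 → (3.296,8.000)–(3.000,7.700)
cell (3,8): code 1000 → (4.000,8.368)–(3.296,8.000)
cell (4,0): code 0010 → (4.000,0.618)–(4.408,1.000)
cell (4,1): code 0011 → (4.408,1.000)–(4.885,2.000)
cell (4,2): code 0011 → (4.885,2.000)–(4.870,3.000)
cell (4,3): code 0011 → (4.870,3.000)–(4.626,4.000)
cell (4,4): code 0011 → (4.626,4.000)–(4.855,5.000)
cell (4,5): code 0111 → (4.855,5.000)–(5.000,5.130)
cell (4,8): code 1001 → (5.000,8.139)–(4.000,8.368)
cell (5,5): code 0010 → (5.000,5.130)–(5.483,6.000)
cell (5,6): code 0011 → (5.483,6.000)–(5.662,7.000)
cell (5,7): code 0011 → (5.662,7.000)–(5.160,8.000)
cell (5,8): code 0001 → (5.160,8.000)–(5.000,8.139)
total: 26 segments, chained into 1 closed loop(s), length Σ = 21.042024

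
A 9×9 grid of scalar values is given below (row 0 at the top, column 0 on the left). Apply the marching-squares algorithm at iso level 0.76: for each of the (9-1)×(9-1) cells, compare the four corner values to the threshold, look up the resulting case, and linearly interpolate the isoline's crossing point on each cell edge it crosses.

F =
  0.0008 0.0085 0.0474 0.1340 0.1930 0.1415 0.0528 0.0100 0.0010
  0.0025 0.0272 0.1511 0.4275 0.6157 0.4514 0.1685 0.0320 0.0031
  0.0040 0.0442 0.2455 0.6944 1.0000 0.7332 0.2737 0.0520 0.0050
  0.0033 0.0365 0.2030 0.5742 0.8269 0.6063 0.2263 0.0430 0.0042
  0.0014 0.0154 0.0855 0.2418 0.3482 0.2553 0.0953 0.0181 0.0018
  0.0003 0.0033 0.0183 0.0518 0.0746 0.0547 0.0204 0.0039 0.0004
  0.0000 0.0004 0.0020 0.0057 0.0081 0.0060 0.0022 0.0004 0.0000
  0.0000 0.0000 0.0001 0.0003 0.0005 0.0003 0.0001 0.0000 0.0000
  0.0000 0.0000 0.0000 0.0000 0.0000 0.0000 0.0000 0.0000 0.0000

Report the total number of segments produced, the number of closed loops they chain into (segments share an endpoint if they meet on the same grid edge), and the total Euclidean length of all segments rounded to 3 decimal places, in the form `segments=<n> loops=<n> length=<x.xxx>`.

segments=6 loops=1 length=5.023

cell (1,3): code 0100 → (1.375,4.000)–(2.000,3.215)
cell (1,4): code 1000 → (2.000,4.900)–(1.375,4.000)
cell (2,3): code 0110 → (2.000,3.215)–(3.000,3.735)
cell (2,4): code 1001 → (3.000,4.303)–(2.000,4.900)
cell (3,3): code 0010 → (3.000,3.735)–(3.140,4.000)
cell (3,4): code 0001 → (3.140,4.000)–(3.000,4.303)
total: 6 segments, chained into 1 closed loop(s), length Σ = 5.023425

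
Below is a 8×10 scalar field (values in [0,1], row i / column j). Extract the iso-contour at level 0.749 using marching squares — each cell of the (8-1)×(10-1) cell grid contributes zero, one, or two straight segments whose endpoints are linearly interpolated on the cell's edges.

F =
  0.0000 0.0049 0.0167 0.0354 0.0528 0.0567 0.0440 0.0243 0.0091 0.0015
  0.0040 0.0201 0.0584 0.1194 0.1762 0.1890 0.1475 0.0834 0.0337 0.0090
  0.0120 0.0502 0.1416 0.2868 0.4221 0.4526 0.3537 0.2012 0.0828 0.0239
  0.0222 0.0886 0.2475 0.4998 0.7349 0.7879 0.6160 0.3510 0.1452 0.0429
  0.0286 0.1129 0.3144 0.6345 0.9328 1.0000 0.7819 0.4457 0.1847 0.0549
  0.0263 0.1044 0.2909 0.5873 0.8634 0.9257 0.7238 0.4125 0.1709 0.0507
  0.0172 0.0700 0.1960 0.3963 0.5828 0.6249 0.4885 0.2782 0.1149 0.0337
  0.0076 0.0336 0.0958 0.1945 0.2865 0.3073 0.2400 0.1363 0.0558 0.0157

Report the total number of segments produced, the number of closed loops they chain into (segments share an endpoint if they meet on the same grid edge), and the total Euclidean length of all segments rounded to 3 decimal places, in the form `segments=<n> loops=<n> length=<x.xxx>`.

segments=12 loops=1 length=8.420

cell (2,4): code 0100 → (2.884,5.000)–(3.000,4.266)
cell (2,5): code 1000 → (3.000,5.226)–(2.884,5.000)
cell (3,3): code 0100 → (3.071,4.000)–(4.000,3.384)
cell (3,4): code 1110 → (3.000,4.266)–(3.071,4.000)
cell (3,5): code 1101 → (3.802,6.000)–(3.000,5.226)
cell (3,6): code 1000 → (4.000,6.098)–(3.802,6.000)
cell (4,3): code 0110 → (4.000,3.384)–(5.000,3.586)
cell (4,5): code 1011 → (5.000,5.875)–(4.566,6.000)
cell (4,6): code 0001 → (4.566,6.000)–(4.000,6.098)
cell (5,3): code 0010 → (5.000,3.586)–(5.408,4.000)
cell (5,4): code 0011 → (5.408,4.000)–(5.587,5.000)
cell (5,5): code 0001 → (5.587,5.000)–(5.000,5.875)
total: 12 segments, chained into 1 closed loop(s), length Σ = 8.420155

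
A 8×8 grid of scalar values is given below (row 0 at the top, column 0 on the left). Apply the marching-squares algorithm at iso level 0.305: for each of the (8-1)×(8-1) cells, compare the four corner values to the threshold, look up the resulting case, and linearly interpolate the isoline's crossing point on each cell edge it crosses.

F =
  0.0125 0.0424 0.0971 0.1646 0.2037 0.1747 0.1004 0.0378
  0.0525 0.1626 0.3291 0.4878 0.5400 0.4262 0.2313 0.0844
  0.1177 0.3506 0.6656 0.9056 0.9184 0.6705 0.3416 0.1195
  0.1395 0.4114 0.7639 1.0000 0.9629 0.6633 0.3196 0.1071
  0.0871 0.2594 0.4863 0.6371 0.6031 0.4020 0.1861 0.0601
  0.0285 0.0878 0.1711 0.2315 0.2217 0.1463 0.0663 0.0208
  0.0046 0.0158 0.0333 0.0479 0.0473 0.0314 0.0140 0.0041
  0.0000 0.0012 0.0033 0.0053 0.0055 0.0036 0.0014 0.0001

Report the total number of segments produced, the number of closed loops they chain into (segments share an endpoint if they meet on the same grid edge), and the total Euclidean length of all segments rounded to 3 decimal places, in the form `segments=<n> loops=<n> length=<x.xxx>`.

segments=20 loops=1 length=15.734

cell (0,1): code 0100 → (0.896,2.000)–(1.000,1.855)
cell (0,2): code 1100 → (0.434,3.000)–(0.896,2.000)
cell (0,3): code 1100 → (0.301,4.000)–(0.434,3.000)
cell (0,4): code 1100 → (0.518,5.000)–(0.301,4.000)
cell (0,5): code 1000 → (1.000,5.622)–(0.518,5.000)
cell (1,0): code 0100 → (1.757,1.000)–(2.000,0.804)
cell (1,1): code 1110 → (1.000,1.855)–(1.757,1.000)
cell (1,5): code 1101 → (1.668,6.000)–(1.000,5.622)
cell (1,6): code 1000 → (2.000,6.165)–(1.668,6.000)
cell (2,0): code 0110 → (2.000,0.804)–(3.000,0.609)
cell (2,6): code 1001 → (3.000,6.069)–(2.000,6.165)
cell (3,0): code 0010 → (3.000,0.609)–(3.700,1.000)
cell (3,1): code 0111 → (3.700,1.000)–(4.000,1.201)
cell (3,5): code 1011 → (4.000,5.449)–(3.109,6.000)
cell (3,6): code 0001 → (3.109,6.000)–(3.000,6.069)
cell (4,1): code 0010 → (4.000,1.201)–(4.575,2.000)
cell (4,2): code 0011 → (4.575,2.000)–(4.819,3.000)
cell (4,3): code 0011 → (4.819,3.000)–(4.782,4.000)
cell (4,4): code 0011 → (4.782,4.000)–(4.379,5.000)
cell (4,5): code 0001 → (4.379,5.000)–(4.000,5.449)
total: 20 segments, chained into 1 closed loop(s), length Σ = 15.734063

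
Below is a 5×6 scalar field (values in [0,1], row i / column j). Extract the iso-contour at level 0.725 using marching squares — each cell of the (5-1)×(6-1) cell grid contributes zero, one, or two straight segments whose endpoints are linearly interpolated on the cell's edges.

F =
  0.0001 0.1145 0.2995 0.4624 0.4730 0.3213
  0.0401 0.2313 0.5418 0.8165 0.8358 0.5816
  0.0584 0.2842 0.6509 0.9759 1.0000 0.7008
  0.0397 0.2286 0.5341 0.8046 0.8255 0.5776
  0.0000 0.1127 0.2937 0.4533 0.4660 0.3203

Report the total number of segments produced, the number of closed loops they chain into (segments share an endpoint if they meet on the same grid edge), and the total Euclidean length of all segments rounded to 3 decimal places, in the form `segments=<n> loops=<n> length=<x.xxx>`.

cell (0,2): code 0100 → (0.742,3.000)–(1.000,2.667)
cell (0,3): code 1100 → (0.695,4.000)–(0.742,3.000)
cell (0,4): code 1000 → (1.000,4.436)–(0.695,4.000)
cell (1,2): code 0110 → (1.000,2.667)–(2.000,2.228)
cell (1,4): code 1001 → (2.000,4.919)–(1.000,4.436)
cell (2,2): code 0110 → (2.000,2.228)–(3.000,2.706)
cell (2,4): code 1001 → (3.000,4.405)–(2.000,4.919)
cell (3,2): code 0010 → (3.000,2.706)–(3.227,3.000)
cell (3,3): code 0011 → (3.227,3.000)–(3.280,4.000)
cell (3,4): code 0001 → (3.280,4.000)–(3.000,4.405)
total: 10 segments, chained into 1 closed loop(s), length Σ = 8.255350

segments=10 loops=1 length=8.255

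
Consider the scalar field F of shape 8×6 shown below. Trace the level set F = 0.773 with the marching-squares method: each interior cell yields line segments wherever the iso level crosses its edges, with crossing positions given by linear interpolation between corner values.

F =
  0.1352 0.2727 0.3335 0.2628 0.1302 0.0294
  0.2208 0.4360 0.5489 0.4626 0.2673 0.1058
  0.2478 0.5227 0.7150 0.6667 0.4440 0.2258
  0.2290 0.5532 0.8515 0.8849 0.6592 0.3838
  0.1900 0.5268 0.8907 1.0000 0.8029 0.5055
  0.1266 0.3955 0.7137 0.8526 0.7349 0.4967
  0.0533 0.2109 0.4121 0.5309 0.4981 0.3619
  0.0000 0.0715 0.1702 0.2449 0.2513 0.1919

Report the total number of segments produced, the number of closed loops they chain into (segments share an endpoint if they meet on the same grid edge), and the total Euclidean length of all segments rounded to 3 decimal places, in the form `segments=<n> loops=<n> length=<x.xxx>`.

segments=12 loops=1 length=8.244

cell (2,1): code 0100 → (2.425,2.000)–(3.000,1.737)
cell (2,2): code 1100 → (2.487,3.000)–(2.425,2.000)
cell (2,3): code 1000 → (3.000,3.496)–(2.487,3.000)
cell (3,1): code 0110 → (3.000,1.737)–(4.000,1.677)
cell (3,3): code 1101 → (3.792,4.000)–(3.000,3.496)
cell (3,4): code 1000 → (4.000,4.101)–(3.792,4.000)
cell (4,1): code 0010 → (4.000,1.677)–(4.665,2.000)
cell (4,2): code 0111 → (4.665,2.000)–(5.000,2.427)
cell (4,3): code 1011 → (5.000,3.676)–(4.440,4.000)
cell (4,4): code 0001 → (4.440,4.000)–(4.000,4.101)
cell (5,2): code 0010 → (5.000,2.427)–(5.247,3.000)
cell (5,3): code 0001 → (5.247,3.000)–(5.000,3.676)
total: 12 segments, chained into 1 closed loop(s), length Σ = 8.244035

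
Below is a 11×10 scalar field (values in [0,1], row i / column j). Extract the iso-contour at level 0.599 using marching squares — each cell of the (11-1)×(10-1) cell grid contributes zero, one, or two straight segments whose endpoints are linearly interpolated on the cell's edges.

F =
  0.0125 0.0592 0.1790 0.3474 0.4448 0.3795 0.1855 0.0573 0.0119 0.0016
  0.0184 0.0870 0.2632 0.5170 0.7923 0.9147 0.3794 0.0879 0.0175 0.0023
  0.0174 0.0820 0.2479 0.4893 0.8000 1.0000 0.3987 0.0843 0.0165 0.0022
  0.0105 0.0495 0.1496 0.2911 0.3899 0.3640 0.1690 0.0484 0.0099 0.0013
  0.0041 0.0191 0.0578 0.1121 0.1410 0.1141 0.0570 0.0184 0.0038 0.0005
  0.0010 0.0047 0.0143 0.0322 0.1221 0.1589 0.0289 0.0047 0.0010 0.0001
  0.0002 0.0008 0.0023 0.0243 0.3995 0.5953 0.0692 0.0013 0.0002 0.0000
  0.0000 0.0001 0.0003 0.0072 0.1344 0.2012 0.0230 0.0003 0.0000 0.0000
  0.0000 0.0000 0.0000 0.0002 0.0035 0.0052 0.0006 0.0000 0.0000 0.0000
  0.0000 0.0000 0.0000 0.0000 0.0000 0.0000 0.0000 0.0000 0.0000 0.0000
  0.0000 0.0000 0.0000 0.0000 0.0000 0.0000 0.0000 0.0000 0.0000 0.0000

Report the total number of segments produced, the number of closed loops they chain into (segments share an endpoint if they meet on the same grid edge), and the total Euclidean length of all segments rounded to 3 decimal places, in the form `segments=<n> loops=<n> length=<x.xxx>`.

cell (0,3): code 0100 → (0.444,4.000)–(1.000,3.298)
cell (0,4): code 1100 → (0.410,5.000)–(0.444,4.000)
cell (0,5): code 1000 → (1.000,5.590)–(0.410,5.000)
cell (1,3): code 0110 → (1.000,3.298)–(2.000,3.353)
cell (1,5): code 1001 → (2.000,5.667)–(1.000,5.590)
cell (2,3): code 0010 → (2.000,3.353)–(2.490,4.000)
cell (2,4): code 0011 → (2.490,4.000)–(2.631,5.000)
cell (2,5): code 0001 → (2.631,5.000)–(2.000,5.667)
total: 8 segments, chained into 1 closed loop(s), length Σ = 7.474156

segments=8 loops=1 length=7.474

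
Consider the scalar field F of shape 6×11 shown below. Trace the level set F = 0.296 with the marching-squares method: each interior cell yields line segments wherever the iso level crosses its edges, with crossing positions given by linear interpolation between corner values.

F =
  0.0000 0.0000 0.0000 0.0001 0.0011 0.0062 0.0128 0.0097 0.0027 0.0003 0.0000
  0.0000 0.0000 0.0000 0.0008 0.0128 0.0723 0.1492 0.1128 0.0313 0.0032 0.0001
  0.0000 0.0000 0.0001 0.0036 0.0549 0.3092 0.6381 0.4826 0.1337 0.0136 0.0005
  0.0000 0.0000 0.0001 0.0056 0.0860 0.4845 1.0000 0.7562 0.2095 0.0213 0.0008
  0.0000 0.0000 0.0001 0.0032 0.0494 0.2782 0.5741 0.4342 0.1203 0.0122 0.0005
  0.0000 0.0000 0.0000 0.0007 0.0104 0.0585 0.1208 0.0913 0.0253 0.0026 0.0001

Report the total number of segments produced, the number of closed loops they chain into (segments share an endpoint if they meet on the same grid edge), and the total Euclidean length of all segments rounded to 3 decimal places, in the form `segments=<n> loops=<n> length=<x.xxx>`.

cell (1,4): code 0100 → (1.944,5.000)–(2.000,4.948)
cell (1,5): code 1100 → (1.300,6.000)–(1.944,5.000)
cell (1,6): code 1100 → (1.495,7.000)–(1.300,6.000)
cell (1,7): code 1000 → (2.000,7.535)–(1.495,7.000)
cell (2,4): code 0110 → (2.000,4.948)–(3.000,4.527)
cell (2,7): code 1001 → (3.000,7.842)–(2.000,7.535)
cell (3,4): code 0010 → (3.000,4.527)–(3.914,5.000)
cell (3,5): code 0111 → (3.914,5.000)–(4.000,5.060)
cell (3,7): code 1001 → (4.000,7.440)–(3.000,7.842)
cell (4,5): code 0010 → (4.000,5.060)–(4.614,6.000)
cell (4,6): code 0011 → (4.614,6.000)–(4.403,7.000)
cell (4,7): code 0001 → (4.403,7.000)–(4.000,7.440)
total: 12 segments, chained into 1 closed loop(s), length Σ = 10.103670

segments=12 loops=1 length=10.104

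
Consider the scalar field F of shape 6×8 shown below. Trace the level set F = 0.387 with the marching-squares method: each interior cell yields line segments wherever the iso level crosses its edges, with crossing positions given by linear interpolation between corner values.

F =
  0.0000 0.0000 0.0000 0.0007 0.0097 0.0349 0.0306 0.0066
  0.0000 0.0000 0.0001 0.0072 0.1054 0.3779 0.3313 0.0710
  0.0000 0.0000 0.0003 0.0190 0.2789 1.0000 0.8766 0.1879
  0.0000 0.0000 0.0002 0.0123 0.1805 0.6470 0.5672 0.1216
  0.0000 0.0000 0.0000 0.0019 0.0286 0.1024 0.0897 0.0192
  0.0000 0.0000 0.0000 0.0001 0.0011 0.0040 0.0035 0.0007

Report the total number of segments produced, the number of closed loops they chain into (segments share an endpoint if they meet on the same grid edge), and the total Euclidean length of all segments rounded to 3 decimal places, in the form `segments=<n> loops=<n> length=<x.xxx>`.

cell (1,4): code 0100 → (1.015,5.000)–(2.000,4.150)
cell (1,5): code 1100 → (1.102,6.000)–(1.015,5.000)
cell (1,6): code 1000 → (2.000,6.711)–(1.102,6.000)
cell (2,4): code 0110 → (2.000,4.150)–(3.000,4.443)
cell (2,6): code 1001 → (3.000,6.404)–(2.000,6.711)
cell (3,4): code 0010 → (3.000,4.443)–(3.477,5.000)
cell (3,5): code 0011 → (3.477,5.000)–(3.377,6.000)
cell (3,6): code 0001 → (3.377,6.000)–(3.000,6.404)
total: 8 segments, chained into 1 closed loop(s), length Σ = 7.830305

segments=8 loops=1 length=7.830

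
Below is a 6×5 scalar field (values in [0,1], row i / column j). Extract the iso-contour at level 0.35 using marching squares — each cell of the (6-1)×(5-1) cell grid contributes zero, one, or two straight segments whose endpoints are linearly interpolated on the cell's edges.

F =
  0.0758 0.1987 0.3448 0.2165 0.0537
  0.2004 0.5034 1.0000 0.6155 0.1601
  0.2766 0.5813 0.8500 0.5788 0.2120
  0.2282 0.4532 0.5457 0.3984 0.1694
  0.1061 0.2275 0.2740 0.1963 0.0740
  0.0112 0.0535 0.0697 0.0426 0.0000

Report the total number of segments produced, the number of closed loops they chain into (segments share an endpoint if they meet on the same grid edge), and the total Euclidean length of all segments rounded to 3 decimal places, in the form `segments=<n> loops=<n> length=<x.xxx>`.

segments=12 loops=1 length=11.032

cell (0,0): code 0100 → (0.497,1.000)–(1.000,0.494)
cell (0,1): code 1100 → (0.008,2.000)–(0.497,1.000)
cell (0,2): code 1100 → (0.335,3.000)–(0.008,2.000)
cell (0,3): code 1000 → (1.000,3.583)–(0.335,3.000)
cell (1,0): code 0110 → (1.000,0.494)–(2.000,0.241)
cell (1,3): code 1001 → (2.000,3.624)–(1.000,3.583)
cell (2,0): code 0110 → (2.000,0.241)–(3.000,0.541)
cell (2,3): code 1001 → (3.000,3.211)–(2.000,3.624)
cell (3,0): code 0010 → (3.000,0.541)–(3.457,1.000)
cell (3,1): code 0011 → (3.457,1.000)–(3.720,2.000)
cell (3,2): code 0011 → (3.720,2.000)–(3.239,3.000)
cell (3,3): code 0001 → (3.239,3.000)–(3.000,3.211)
total: 12 segments, chained into 1 closed loop(s), length Σ = 11.032470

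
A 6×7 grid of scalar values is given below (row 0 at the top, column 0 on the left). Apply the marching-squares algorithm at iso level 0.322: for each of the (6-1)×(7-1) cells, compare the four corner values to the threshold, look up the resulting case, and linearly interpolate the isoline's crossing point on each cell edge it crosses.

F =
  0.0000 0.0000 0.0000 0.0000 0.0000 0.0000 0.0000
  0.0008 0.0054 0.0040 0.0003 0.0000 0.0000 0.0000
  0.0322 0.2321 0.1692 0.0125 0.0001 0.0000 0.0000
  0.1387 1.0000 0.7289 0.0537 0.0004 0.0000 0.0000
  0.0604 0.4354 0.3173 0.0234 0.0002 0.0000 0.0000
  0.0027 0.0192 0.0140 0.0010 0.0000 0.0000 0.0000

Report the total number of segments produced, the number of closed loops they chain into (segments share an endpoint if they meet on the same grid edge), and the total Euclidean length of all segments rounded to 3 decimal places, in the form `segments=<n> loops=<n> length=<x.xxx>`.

segments=8 loops=1 length=6.855

cell (2,0): code 0100 → (2.117,1.000)–(3.000,0.213)
cell (2,1): code 1100 → (2.273,2.000)–(2.117,1.000)
cell (2,2): code 1000 → (3.000,2.603)–(2.273,2.000)
cell (3,0): code 0110 → (3.000,0.213)–(4.000,0.698)
cell (3,1): code 1011 → (4.000,1.960)–(3.989,2.000)
cell (3,2): code 0001 → (3.989,2.000)–(3.000,2.603)
cell (4,0): code 0010 → (4.000,0.698)–(4.272,1.000)
cell (4,1): code 0001 → (4.272,1.000)–(4.000,1.960)
total: 8 segments, chained into 1 closed loop(s), length Σ = 6.854917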